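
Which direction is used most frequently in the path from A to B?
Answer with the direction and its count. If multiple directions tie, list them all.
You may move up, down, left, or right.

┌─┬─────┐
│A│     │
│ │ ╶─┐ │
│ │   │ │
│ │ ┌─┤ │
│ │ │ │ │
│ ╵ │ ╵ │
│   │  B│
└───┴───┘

Directions: down, down, down, right, up, up, up, right, right, down, down, down
Counts: {'down': 6, 'right': 3, 'up': 3}
Most common: down (6 times)

Solution:

┌─┬─────┐
│A│↱ → ↓│
│ │ ╶─┐ │
│↓│↑  │↓│
│ │ ┌─┤ │
│↓│↑│ │↓│
│ ╵ │ ╵ │
│↳ ↑│  B│
└───┴───┘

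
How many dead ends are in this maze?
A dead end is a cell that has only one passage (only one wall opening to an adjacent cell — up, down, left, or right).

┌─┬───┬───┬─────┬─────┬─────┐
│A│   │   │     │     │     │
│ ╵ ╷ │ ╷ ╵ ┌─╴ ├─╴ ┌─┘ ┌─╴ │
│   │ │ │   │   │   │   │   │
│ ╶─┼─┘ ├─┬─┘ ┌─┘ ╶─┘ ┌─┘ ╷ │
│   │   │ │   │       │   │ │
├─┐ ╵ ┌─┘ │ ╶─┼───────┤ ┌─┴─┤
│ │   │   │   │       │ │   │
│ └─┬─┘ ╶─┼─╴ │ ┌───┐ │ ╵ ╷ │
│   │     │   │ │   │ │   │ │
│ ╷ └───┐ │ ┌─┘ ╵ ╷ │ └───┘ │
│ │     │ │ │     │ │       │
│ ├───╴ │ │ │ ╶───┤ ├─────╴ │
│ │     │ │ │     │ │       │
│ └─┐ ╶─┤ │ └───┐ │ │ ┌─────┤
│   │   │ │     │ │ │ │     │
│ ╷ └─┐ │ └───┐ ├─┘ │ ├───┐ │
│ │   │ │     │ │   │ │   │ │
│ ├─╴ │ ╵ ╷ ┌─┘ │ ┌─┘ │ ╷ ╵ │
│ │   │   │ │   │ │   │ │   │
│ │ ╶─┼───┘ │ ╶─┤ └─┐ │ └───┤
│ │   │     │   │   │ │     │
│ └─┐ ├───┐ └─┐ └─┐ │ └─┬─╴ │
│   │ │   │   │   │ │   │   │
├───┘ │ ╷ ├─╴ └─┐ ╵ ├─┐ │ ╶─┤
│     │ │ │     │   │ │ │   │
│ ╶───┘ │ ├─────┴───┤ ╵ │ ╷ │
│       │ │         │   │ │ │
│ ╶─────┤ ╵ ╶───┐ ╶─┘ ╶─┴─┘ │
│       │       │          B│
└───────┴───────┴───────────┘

Checking each cell for number of passages:

Dead ends found at positions:
  (0, 0)
  (0, 8)
  (0, 10)
  (1, 2)
  (2, 4)
  (2, 7)
  (2, 13)
  (3, 0)
  (4, 2)
  (6, 1)
  (7, 8)
  (7, 11)
  (8, 6)
  (9, 9)
  (10, 3)
  (11, 1)
  (12, 5)
  (12, 7)
  (12, 10)
  (13, 9)
  (13, 12)
  (14, 3)
  (14, 7)
Total dead ends: 23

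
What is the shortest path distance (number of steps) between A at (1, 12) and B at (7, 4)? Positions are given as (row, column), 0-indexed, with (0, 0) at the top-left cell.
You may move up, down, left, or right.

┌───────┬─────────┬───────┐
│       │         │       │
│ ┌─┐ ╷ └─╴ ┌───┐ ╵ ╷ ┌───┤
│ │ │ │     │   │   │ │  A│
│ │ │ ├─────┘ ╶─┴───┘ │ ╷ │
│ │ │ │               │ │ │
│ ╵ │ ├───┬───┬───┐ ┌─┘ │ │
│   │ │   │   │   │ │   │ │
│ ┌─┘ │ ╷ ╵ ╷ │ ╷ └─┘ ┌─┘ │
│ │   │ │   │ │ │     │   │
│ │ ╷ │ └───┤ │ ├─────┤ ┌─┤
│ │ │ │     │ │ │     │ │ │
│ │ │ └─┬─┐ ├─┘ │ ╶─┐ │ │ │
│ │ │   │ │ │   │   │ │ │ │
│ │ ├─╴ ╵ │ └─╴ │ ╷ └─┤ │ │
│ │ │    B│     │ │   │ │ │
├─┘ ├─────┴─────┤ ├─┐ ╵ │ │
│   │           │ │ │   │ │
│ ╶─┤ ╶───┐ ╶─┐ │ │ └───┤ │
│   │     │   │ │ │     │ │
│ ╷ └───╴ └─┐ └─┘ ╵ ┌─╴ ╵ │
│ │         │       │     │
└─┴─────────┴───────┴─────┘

Finding path from (1, 12) to (7, 4):
Path: (1,12) → (2,12) → (3,12) → (4,12) → (4,11) → (5,11) → (6,11) → (7,11) → (8,11) → (8,10) → (7,10) → (7,9) → (6,9) → (6,8) → (7,8) → (8,8) → (9,8) → (10,8) → (10,7) → (10,6) → (9,6) → (9,5) → (8,5) → (8,4) → (8,3) → (8,2) → (9,2) → (9,3) → (9,4) → (10,4) → (10,3) → (10,2) → (10,1) → (9,1) → (9,0) → (8,0) → (8,1) → (7,1) → (6,1) → (5,1) → (4,1) → (4,2) → (5,2) → (6,2) → (6,3) → (7,3) → (7,4)
Distance: 46 steps

Solution:

┌───────┬─────────┬───────┐
│       │         │       │
│ ┌─┐ ╷ └─╴ ┌───┐ ╵ ╷ ┌───┤
│ │ │ │     │   │   │ │  A│
│ │ │ ├─────┘ ╶─┴───┘ │ ╷ │
│ │ │ │               │ │↓│
│ ╵ │ ├───┬───┬───┐ ┌─┘ │ │
│   │ │   │   │   │ │   │↓│
│ ┌─┘ │ ╷ ╵ ╷ │ ╷ └─┘ ┌─┘ │
│ │↱ ↓│ │   │ │ │     │↓ ↲│
│ │ ╷ │ └───┤ │ ├─────┤ ┌─┤
│ │↑│↓│     │ │ │     │↓│ │
│ │ │ └─┬─┐ ├─┘ │ ╶─┐ │ │ │
│ │↑│↳ ↓│ │ │   │↓ ↰│ │↓│ │
│ │ ├─╴ ╵ │ └─╴ │ ╷ └─┤ │ │
│ │↑│  ↳ B│     │↓│↑ ↰│↓│ │
├─┘ ├─────┴─────┤ ├─┐ ╵ │ │
│↱ ↑│↓ ← ← ↰    │↓│ │↑ ↲│ │
│ ╶─┤ ╶───┐ ╶─┐ │ │ └───┤ │
│↑ ↰│↳ → ↓│↑ ↰│ │↓│     │ │
│ ╷ └───╴ └─┐ └─┘ ╵ ┌─╴ ╵ │
│ │↑ ← ← ↲  │↑ ← ↲  │     │
└─┴─────────┴───────┴─────┘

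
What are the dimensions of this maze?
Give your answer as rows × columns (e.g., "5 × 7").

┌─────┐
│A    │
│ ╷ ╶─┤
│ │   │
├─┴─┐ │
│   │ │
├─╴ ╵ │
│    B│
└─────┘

Counting the maze dimensions:
Rows (vertical): 4
Columns (horizontal): 3
Dimensions: 4 × 3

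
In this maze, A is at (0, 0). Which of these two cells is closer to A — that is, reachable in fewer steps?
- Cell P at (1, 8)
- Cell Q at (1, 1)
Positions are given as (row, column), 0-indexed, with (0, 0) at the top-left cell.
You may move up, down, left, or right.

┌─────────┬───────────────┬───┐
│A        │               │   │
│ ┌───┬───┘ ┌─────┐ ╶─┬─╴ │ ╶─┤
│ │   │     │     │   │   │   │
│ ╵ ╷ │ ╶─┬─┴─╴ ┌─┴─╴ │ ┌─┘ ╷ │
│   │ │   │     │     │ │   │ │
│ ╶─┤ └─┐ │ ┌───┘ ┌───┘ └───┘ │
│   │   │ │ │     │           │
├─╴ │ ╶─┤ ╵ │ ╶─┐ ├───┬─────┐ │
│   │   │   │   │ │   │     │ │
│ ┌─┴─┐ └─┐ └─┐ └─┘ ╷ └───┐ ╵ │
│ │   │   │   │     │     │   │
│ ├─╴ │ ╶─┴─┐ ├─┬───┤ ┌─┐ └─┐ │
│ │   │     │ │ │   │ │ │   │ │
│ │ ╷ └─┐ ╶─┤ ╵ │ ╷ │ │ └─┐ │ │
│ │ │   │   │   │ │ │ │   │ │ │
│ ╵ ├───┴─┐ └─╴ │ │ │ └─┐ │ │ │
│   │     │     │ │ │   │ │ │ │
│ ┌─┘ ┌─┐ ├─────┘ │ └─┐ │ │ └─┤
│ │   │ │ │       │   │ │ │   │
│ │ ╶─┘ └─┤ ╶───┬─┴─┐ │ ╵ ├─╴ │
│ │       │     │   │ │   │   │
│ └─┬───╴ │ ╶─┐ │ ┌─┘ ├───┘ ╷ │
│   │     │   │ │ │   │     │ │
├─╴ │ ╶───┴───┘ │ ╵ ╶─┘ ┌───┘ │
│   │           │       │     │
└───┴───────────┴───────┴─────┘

Shortest path A → P at (1, 8): 29 steps
Shortest path A → Q at (1, 1): 4 steps

Q is closer (4 steps vs 29 steps).

Path to P:

┌─────────┬───────────────┬───┐
│A        │               │   │
│ ┌───┬───┘ ┌─────┐ ╶─┬─╴ │ ╶─┤
│↓│↱ ↓│     │  ↱ P│   │   │   │
│ ╵ ╷ │ ╶─┬─┴─╴ ┌─┴─╴ │ ┌─┘ ╷ │
│↳ ↑│↓│   │↱ → ↑│     │ │   │ │
│ ╶─┤ └─┐ │ ┌───┘ ┌───┘ └───┘ │
│   │↓  │ │↑│     │           │
├─╴ │ ╶─┤ ╵ │ ╶─┐ ├───┬─────┐ │
│   │↳ ↓│  ↑│   │ │   │     │ │
│ ┌─┴─┐ └─┐ └─┐ └─┘ ╷ └───┐ ╵ │
│ │   │↓  │↑ ↰│     │     │   │
│ ├─╴ │ ╶─┴─┐ ├─┬───┤ ┌─┐ └─┐ │
│ │   │↳ ↓  │↑│ │   │ │ │   │ │
│ │ ╷ └─┐ ╶─┤ ╵ │ ╷ │ │ └─┐ │ │
│ │ │   │↳ ↓│↑ ↰│ │ │ │   │ │ │
│ ╵ ├───┴─┐ └─╴ │ │ │ └─┐ │ │ │
│   │     │↳ → ↑│ │ │   │ │ │ │
│ ┌─┘ ┌─┐ ├─────┘ │ └─┐ │ │ └─┤
│ │   │ │ │       │   │ │ │   │
│ │ ╶─┘ └─┤ ╶───┬─┴─┐ │ ╵ ├─╴ │
│ │       │     │   │ │   │   │
│ └─┬───╴ │ ╶─┐ │ ┌─┘ ├───┘ ╷ │
│   │     │   │ │ │   │     │ │
├─╴ │ ╶───┴───┘ │ ╵ ╶─┘ ┌───┘ │
│   │           │       │     │
└───┴───────────┴───────┴─────┘

Path to Q:

┌─────────┬───────────────┬───┐
│A        │               │   │
│ ┌───┬───┘ ┌─────┐ ╶─┬─╴ │ ╶─┤
│↓│Q  │     │     │   │   │   │
│ ╵ ╷ │ ╶─┬─┴─╴ ┌─┴─╴ │ ┌─┘ ╷ │
│↳ ↑│ │   │     │     │ │   │ │
│ ╶─┤ └─┐ │ ┌───┘ ┌───┘ └───┘ │
│   │   │ │ │     │           │
├─╴ │ ╶─┤ ╵ │ ╶─┐ ├───┬─────┐ │
│   │   │   │   │ │   │     │ │
│ ┌─┴─┐ └─┐ └─┐ └─┘ ╷ └───┐ ╵ │
│ │   │   │   │     │     │   │
│ ├─╴ │ ╶─┴─┐ ├─┬───┤ ┌─┐ └─┐ │
│ │   │     │ │ │   │ │ │   │ │
│ │ ╷ └─┐ ╶─┤ ╵ │ ╷ │ │ └─┐ │ │
│ │ │   │   │   │ │ │ │   │ │ │
│ ╵ ├───┴─┐ └─╴ │ │ │ └─┐ │ │ │
│   │     │     │ │ │   │ │ │ │
│ ┌─┘ ┌─┐ ├─────┘ │ └─┐ │ │ └─┤
│ │   │ │ │       │   │ │ │   │
│ │ ╶─┘ └─┤ ╶───┬─┴─┐ │ ╵ ├─╴ │
│ │       │     │   │ │   │   │
│ └─┬───╴ │ ╶─┐ │ ┌─┘ ├───┘ ╷ │
│   │     │   │ │ │   │     │ │
├─╴ │ ╶───┴───┘ │ ╵ ╶─┘ ┌───┘ │
│   │           │       │     │
└───┴───────────┴───────┴─────┘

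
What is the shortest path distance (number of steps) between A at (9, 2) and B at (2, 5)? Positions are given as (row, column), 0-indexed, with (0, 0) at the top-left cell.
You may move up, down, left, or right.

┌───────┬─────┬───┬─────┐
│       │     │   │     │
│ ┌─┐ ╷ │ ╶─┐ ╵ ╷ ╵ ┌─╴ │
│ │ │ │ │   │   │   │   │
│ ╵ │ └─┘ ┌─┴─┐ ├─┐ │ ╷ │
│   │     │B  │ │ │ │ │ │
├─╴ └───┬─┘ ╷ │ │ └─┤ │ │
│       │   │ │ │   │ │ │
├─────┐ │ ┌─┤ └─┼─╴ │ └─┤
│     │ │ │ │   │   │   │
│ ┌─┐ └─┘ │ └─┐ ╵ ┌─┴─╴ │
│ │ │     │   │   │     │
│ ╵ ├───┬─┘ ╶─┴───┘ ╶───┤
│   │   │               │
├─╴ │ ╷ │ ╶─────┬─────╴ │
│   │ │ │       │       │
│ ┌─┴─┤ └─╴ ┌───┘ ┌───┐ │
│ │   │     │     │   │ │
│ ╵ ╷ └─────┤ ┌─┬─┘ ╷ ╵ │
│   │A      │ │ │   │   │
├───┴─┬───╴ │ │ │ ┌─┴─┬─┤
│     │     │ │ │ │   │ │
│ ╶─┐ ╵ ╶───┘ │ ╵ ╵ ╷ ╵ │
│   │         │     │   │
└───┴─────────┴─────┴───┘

Finding path from (9, 2) to (2, 5):
Path: (9,2) → (8,2) → (8,1) → (9,1) → (9,0) → (8,0) → (7,0) → (7,1) → (6,1) → (6,0) → (5,0) → (4,0) → (4,1) → (4,2) → (5,2) → (5,3) → (5,4) → (4,4) → (3,4) → (3,5) → (2,5)
Distance: 20 steps

Solution:

┌───────┬─────┬───┬─────┐
│       │     │   │     │
│ ┌─┐ ╷ │ ╶─┐ ╵ ╷ ╵ ┌─╴ │
│ │ │ │ │   │   │   │   │
│ ╵ │ └─┘ ┌─┴─┐ ├─┐ │ ╷ │
│   │     │B  │ │ │ │ │ │
├─╴ └───┬─┘ ╷ │ │ └─┤ │ │
│       │↱ ↑│ │ │   │ │ │
├─────┐ │ ┌─┤ └─┼─╴ │ └─┤
│↱ → ↓│ │↑│ │   │   │   │
│ ┌─┐ └─┘ │ └─┐ ╵ ┌─┴─╴ │
│↑│ │↳ → ↑│   │   │     │
│ ╵ ├───┬─┘ ╶─┴───┘ ╶───┤
│↑ ↰│   │               │
├─╴ │ ╷ │ ╶─────┬─────╴ │
│↱ ↑│ │ │       │       │
│ ┌─┴─┤ └─╴ ┌───┘ ┌───┐ │
│↑│↓ ↰│     │     │   │ │
│ ╵ ╷ └─────┤ ┌─┬─┘ ╷ ╵ │
│↑ ↲│A      │ │ │   │   │
├───┴─┬───╴ │ │ │ ┌─┴─┬─┤
│     │     │ │ │ │   │ │
│ ╶─┐ ╵ ╶───┘ │ ╵ ╵ ╷ ╵ │
│   │         │     │   │
└───┴─────────┴─────┴───┘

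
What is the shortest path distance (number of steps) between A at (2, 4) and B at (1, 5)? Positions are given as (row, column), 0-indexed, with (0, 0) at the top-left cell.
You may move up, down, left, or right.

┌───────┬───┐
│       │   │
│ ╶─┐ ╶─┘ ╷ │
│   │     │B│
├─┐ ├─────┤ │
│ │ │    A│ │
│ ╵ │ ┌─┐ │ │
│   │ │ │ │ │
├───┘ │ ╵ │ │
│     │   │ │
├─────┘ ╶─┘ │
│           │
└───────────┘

Finding path from (2, 4) to (1, 5):
Path: (2,4) → (3,4) → (4,4) → (4,3) → (5,3) → (5,4) → (5,5) → (4,5) → (3,5) → (2,5) → (1,5)
Distance: 10 steps

Solution:

┌───────┬───┐
│       │   │
│ ╶─┐ ╶─┘ ╷ │
│   │     │B│
├─┐ ├─────┤ │
│ │ │    A│↑│
│ ╵ │ ┌─┐ │ │
│   │ │ │↓│↑│
├───┘ │ ╵ │ │
│     │↓ ↲│↑│
├─────┘ ╶─┘ │
│      ↳ → ↑│
└───────────┘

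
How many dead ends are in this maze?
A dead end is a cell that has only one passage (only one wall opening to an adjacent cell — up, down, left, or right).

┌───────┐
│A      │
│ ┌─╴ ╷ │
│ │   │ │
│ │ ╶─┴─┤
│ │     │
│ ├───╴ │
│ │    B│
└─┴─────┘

Checking each cell for number of passages:

Dead ends found at positions:
  (1, 3)
  (3, 0)
  (3, 1)
Total dead ends: 3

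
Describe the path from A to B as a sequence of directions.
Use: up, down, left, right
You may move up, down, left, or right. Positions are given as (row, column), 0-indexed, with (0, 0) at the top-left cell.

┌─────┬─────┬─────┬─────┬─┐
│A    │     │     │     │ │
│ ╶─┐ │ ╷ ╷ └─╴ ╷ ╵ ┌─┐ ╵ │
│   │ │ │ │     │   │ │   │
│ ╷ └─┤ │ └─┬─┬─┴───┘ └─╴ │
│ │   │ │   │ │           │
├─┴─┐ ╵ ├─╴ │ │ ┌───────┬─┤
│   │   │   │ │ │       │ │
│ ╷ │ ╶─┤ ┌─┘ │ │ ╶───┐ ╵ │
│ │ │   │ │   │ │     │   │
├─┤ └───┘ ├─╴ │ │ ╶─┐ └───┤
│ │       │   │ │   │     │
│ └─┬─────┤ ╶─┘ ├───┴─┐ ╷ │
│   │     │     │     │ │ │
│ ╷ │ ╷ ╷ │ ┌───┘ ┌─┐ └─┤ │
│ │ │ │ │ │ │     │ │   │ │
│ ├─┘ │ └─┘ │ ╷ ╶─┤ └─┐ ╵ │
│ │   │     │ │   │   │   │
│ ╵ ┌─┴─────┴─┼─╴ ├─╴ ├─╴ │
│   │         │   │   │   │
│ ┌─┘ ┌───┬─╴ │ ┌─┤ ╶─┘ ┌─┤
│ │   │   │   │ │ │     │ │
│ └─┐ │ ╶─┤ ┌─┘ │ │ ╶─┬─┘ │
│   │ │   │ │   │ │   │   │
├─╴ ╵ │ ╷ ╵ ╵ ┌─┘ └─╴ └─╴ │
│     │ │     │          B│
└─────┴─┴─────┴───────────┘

Finding the path and converting it to directions:
Path through cells: (0,0) → (1,0) → (1,1) → (2,1) → (2,2) → (3,2) → (3,3) → (2,3) → (1,3) → (0,3) → (0,4) → (0,5) → (1,5) → (1,6) → (1,7) → (0,7) → (0,8) → (1,8) → (1,9) → (0,9) → (0,10) → (0,11) → (1,11) → (1,12) → (2,12) → (2,11) → (2,10) → (2,9) → (2,8) → (2,7) → (3,7) → (4,7) → (5,7) → (6,7) → (6,6) → (6,5) → (7,5) → (8,5) → (8,4) → (8,3) → (7,3) → (6,3) → (6,2) → (7,2) → (8,2) → (8,1) → (9,1) → (9,0) → (10,0) → (11,0) → (11,1) → (12,1) → (12,2) → (11,2) → (10,2) → (9,2) → (9,3) → (9,4) → (9,5) → (9,6) → (10,6) → (10,5) → (11,5) → (12,5) → (12,6) → (11,6) → (11,7) → (10,7) → (9,7) → (9,8) → (8,8) → (8,7) → (7,7) → (7,8) → (6,8) → (6,9) → (6,10) → (7,10) → (7,11) → (8,11) → (8,12) → (9,12) → (9,11) → (10,11) → (10,10) → (10,9) → (11,9) → (11,10) → (12,10) → (12,11) → (12,12)
Directions: down, right, down, right, down, right, up, up, up, right, right, down, right, right, up, right, down, right, up, right, right, down, right, down, left, left, left, left, left, down, down, down, down, left, left, down, down, left, left, up, up, left, down, down, left, down, left, down, down, right, down, right, up, up, up, right, right, right, right, down, left, down, down, right, up, right, up, up, right, up, left, up, right, up, right, right, down, right, down, right, down, left, down, left, left, down, right, down, right, right

Solution:

┌─────┬─────┬─────┬─────┬─┐
│A    │↱ → ↓│  ↱ ↓│↱ → ↓│ │
│ ╶─┐ │ ╷ ╷ └─╴ ╷ ╵ ┌─┐ ╵ │
│↳ ↓│ │↑│ │↳ → ↑│↳ ↑│ │↳ ↓│
│ ╷ └─┤ │ └─┬─┬─┴───┘ └─╴ │
│ │↳ ↓│↑│   │ │↓ ← ← ← ← ↲│
├─┴─┐ ╵ ├─╴ │ │ ┌───────┬─┤
│   │↳ ↑│   │ │↓│       │ │
│ ╷ │ ╶─┤ ┌─┘ │ │ ╶───┐ ╵ │
│ │ │   │ │   │↓│     │   │
├─┤ └───┘ ├─╴ │ │ ╶─┐ └───┤
│ │       │   │↓│   │     │
│ └─┬─────┤ ╶─┘ ├───┴─┐ ╷ │
│   │↓ ↰  │↓ ← ↲│↱ → ↓│ │ │
│ ╷ │ ╷ ╷ │ ┌───┘ ┌─┐ └─┤ │
│ │ │↓│↑│ │↓│  ↱ ↑│ │↳ ↓│ │
│ ├─┘ │ └─┘ │ ╷ ╶─┤ └─┐ ╵ │
│ │↓ ↲│↑ ← ↲│ │↑ ↰│   │↳ ↓│
│ ╵ ┌─┴─────┴─┼─╴ ├─╴ ├─╴ │
│↓ ↲│↱ → → → ↓│↱ ↑│   │↓ ↲│
│ ┌─┘ ┌───┬─╴ │ ┌─┤ ╶─┘ ┌─┤
│↓│  ↑│   │↓ ↲│↑│ │↓ ← ↲│ │
│ └─┐ │ ╶─┤ ┌─┘ │ │ ╶─┬─┘ │
│↳ ↓│↑│   │↓│↱ ↑│ │↳ ↓│   │
├─╴ ╵ │ ╷ ╵ ╵ ┌─┘ └─╴ └─╴ │
│  ↳ ↑│ │  ↳ ↑│      ↳ → B│
└─────┴─┴─────┴───────────┘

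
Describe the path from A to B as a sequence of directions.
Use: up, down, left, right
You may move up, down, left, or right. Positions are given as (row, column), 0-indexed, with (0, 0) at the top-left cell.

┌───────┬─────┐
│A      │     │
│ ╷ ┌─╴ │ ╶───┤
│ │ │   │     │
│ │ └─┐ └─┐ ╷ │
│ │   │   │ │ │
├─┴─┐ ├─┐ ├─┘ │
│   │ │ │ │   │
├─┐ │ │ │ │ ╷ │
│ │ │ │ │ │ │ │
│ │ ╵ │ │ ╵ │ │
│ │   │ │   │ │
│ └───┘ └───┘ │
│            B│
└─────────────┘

Finding the path and converting it to directions:
Path through cells: (0,0) → (0,1) → (0,2) → (0,3) → (1,3) → (2,3) → (2,4) → (3,4) → (4,4) → (5,4) → (5,5) → (4,5) → (3,5) → (3,6) → (4,6) → (5,6) → (6,6)
Directions: right, right, right, down, down, right, down, down, down, right, up, up, right, down, down, down

Solution:

┌───────┬─────┐
│A → → ↓│     │
│ ╷ ┌─╴ │ ╶───┤
│ │ │  ↓│     │
│ │ └─┐ └─┐ ╷ │
│ │   │↳ ↓│ │ │
├─┴─┐ ├─┐ ├─┘ │
│   │ │ │↓│↱ ↓│
├─┐ │ │ │ │ ╷ │
│ │ │ │ │↓│↑│↓│
│ │ ╵ │ │ ╵ │ │
│ │   │ │↳ ↑│↓│
│ └───┘ └───┘ │
│            B│
└─────────────┘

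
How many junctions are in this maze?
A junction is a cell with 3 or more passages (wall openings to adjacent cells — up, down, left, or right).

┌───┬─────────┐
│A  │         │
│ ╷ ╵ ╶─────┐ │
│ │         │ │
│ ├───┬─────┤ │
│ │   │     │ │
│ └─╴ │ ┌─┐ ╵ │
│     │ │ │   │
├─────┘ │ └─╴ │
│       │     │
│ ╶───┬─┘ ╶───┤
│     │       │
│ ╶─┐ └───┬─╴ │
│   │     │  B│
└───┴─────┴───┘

Checking each cell for number of passages:

Junctions found (3+ passages):
  (1, 2): 3 passages
  (3, 6): 3 passages
  (4, 4): 3 passages
  (5, 0): 3 passages
  (5, 4): 3 passages
Total junctions: 5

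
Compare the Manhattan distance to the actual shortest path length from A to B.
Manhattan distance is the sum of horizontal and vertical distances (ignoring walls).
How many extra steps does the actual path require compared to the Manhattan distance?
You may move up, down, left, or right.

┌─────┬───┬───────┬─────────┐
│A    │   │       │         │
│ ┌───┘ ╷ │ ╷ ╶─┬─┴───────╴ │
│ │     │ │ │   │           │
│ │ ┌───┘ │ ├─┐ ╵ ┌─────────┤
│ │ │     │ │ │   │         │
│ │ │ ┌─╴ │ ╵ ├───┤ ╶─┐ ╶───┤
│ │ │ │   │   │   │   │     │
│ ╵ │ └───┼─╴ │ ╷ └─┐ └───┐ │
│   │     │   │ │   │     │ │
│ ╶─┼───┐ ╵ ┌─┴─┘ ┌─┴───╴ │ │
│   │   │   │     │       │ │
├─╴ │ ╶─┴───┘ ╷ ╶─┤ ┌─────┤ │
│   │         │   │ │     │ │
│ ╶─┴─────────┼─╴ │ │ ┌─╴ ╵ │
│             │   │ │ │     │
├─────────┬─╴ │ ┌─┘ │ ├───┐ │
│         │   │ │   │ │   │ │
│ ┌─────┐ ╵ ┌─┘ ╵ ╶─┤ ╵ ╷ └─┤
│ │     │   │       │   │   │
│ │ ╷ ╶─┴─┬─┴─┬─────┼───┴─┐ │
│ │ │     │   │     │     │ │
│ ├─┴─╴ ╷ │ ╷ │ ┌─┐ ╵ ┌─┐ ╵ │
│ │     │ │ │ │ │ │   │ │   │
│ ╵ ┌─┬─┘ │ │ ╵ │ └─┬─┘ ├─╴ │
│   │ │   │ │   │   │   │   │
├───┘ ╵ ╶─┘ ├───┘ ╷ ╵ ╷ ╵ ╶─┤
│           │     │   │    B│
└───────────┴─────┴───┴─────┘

Manhattan distance: |13 - 0| + |13 - 0| = 26
Actual path length: 62
Extra steps: 62 - 26 = 36

Solution:

┌─────┬───┬───────┬─────────┐
│A    │   │       │         │
│ ┌───┘ ╷ │ ╷ ╶─┬─┴───────╴ │
│↓│     │ │ │   │           │
│ │ ┌───┘ │ ├─┐ ╵ ┌─────────┤
│↓│ │     │ │ │   │         │
│ │ │ ┌─╴ │ ╵ ├───┤ ╶─┐ ╶───┤
│↓│ │ │   │   │   │   │     │
│ ╵ │ └───┼─╴ │ ╷ └─┐ └───┐ │
│↓  │     │   │ │   │     │ │
│ ╶─┼───┐ ╵ ┌─┴─┘ ┌─┴───╴ │ │
│↳ ↓│   │   │     │       │ │
├─╴ │ ╶─┴───┘ ╷ ╶─┤ ┌─────┤ │
│↓ ↲│         │   │ │     │ │
│ ╶─┴─────────┼─╴ │ │ ┌─╴ ╵ │
│↳ → → → → → ↓│   │ │ │     │
├─────────┬─╴ │ ┌─┘ │ ├───┐ │
│↓ ← ← ← ↰│↓ ↲│ │   │ │   │ │
│ ┌─────┐ ╵ ┌─┘ ╵ ╶─┤ ╵ ╷ └─┤
│↓│     │↑ ↲│       │   │   │
│ │ ╷ ╶─┴─┬─┴─┬─────┼───┴─┐ │
│↓│ │  ↱ ↓│↱ ↓│↱ → ↓│↱ → ↓│ │
│ ├─┴─╴ ╷ │ ╷ │ ┌─┐ ╵ ┌─┐ ╵ │
│↓│↱ → ↑│↓│↑│↓│↑│ │↳ ↑│ │↳ ↓│
│ ╵ ┌─┬─┘ │ │ ╵ │ └─┬─┘ ├─╴ │
│↳ ↑│ │↓ ↲│↑│↳ ↑│   │   │↓ ↲│
├───┘ ╵ ╶─┘ ├───┘ ╷ ╵ ╷ ╵ ╶─┤
│      ↳ → ↑│     │   │  ↳ B│
└───────────┴─────┴───┴─────┘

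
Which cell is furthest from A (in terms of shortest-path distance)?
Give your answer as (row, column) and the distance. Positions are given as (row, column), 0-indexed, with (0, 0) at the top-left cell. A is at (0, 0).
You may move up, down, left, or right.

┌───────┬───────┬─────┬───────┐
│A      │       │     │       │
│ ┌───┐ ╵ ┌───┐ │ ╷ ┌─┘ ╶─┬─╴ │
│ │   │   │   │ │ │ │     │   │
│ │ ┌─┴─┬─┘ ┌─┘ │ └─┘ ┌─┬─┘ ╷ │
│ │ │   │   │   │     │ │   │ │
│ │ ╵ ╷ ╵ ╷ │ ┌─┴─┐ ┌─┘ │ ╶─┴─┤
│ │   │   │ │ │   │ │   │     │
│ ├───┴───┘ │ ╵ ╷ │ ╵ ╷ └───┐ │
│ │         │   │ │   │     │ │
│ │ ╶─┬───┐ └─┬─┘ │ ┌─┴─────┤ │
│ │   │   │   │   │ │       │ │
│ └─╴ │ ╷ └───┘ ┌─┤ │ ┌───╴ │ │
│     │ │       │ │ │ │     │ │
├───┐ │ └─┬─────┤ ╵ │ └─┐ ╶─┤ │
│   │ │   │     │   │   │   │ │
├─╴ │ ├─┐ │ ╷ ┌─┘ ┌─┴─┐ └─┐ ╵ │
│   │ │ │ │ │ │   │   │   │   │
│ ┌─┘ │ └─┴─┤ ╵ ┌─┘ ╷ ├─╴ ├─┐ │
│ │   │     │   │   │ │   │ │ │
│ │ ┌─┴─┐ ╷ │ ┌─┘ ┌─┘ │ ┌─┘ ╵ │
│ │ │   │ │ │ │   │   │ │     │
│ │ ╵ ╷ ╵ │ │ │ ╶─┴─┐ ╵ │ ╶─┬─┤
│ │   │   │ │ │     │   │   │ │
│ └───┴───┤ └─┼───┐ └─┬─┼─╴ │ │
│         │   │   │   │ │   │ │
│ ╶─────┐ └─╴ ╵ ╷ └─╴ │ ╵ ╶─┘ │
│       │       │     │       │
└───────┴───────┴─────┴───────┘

Computing BFS distances from A to all cells:
Furthest cell: (8, 5)
Distance: 99 steps

Path from A to the furthest cell:

┌───────┬───────┬─────┬───────┐
│A      │       │     │↓ ← ← ↰│
│ ┌───┐ ╵ ┌───┐ │ ╷ ┌─┘ ╶─┬─╴ │
│↓│   │   │   │ │ │ │↓ ↲  │↱ ↑│
│ │ ┌─┴─┬─┘ ┌─┘ │ └─┘ ┌─┬─┘ ╷ │
│↓│ │   │   │   │  ↓ ↲│ │↱ ↑│ │
│ │ ╵ ╷ ╵ ╷ │ ┌─┴─┐ ┌─┘ │ ╶─┴─┤
│↓│   │   │ │ │   │↓│   │↑ ← ↰│
│ ├───┴───┘ │ ╵ ╷ │ ╵ ╷ └───┐ │
│↓│         │   │ │↓  │     │↑│
│ │ ╶─┬───┐ └─┬─┘ │ ┌─┴─────┤ │
│↓│   │   │   │   │↓│↱ → → ↓│↑│
│ └─╴ │ ╷ └───┘ ┌─┤ │ ┌───╴ │ │
│↳ → ↓│ │       │ │↓│↑│  ↓ ↲│↑│
├───┐ │ └─┬─────┤ ╵ │ └─┐ ╶─┤ │
│   │↓│   │↓ ↰  │↓ ↲│↑ ↰│↳ ↓│↑│
├─╴ │ ├─┐ │ ╷ ┌─┘ ┌─┴─┐ └─┐ ╵ │
│   │↓│ │ │B│↑│↓ ↲│↱ ↓│↑ ↰│↳ ↑│
│ ┌─┘ │ └─┴─┤ ╵ ┌─┘ ╷ ├─╴ ├─┐ │
│ │↓ ↲│  ↱ ↓│↑ ↲│↱ ↑│↓│↱ ↑│ │ │
│ │ ┌─┴─┐ ╷ │ ┌─┘ ┌─┘ │ ┌─┘ ╵ │
│ │↓│↱ ↓│↑│↓│ │↱ ↑│  ↓│↑│     │
│ │ ╵ ╷ ╵ │ │ │ ╶─┴─┐ ╵ │ ╶─┬─┤
│ │↳ ↑│↳ ↑│↓│ │↑ ← ↰│↳ ↑│   │ │
│ └───┴───┤ └─┼───┐ └─┬─┼─╴ │ │
│         │↳ ↓│↱ ↓│↑ ↰│ │   │ │
│ ╶─────┐ └─╴ ╵ ╷ └─╴ │ ╵ ╶─┘ │
│       │    ↳ ↑│↳ → ↑│       │
└───────┴───────┴─────┴───────┘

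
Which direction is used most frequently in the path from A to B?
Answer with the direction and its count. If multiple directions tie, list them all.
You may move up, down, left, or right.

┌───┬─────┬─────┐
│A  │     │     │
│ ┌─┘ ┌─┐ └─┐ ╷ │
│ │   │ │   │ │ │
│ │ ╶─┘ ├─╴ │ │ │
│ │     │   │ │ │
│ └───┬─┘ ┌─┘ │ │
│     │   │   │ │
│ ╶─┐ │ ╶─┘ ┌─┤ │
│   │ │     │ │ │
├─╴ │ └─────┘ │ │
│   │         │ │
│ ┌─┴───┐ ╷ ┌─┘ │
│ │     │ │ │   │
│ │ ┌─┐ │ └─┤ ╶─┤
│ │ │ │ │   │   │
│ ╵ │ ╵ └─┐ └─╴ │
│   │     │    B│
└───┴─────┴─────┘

Directions: down, down, down, right, right, down, down, right, right, down, down, right, down, right, right
Counts: {'down': 8, 'right': 7}
Most common: down (8 times)

Solution:

┌───┬─────┬─────┐
│A  │     │     │
│ ┌─┘ ┌─┐ └─┐ ╷ │
│↓│   │ │   │ │ │
│ │ ╶─┘ ├─╴ │ │ │
│↓│     │   │ │ │
│ └───┬─┘ ┌─┘ │ │
│↳ → ↓│   │   │ │
│ ╶─┐ │ ╶─┘ ┌─┤ │
│   │↓│     │ │ │
├─╴ │ └─────┘ │ │
│   │↳ → ↓    │ │
│ ┌─┴───┐ ╷ ┌─┘ │
│ │     │↓│ │   │
│ │ ┌─┐ │ └─┤ ╶─┤
│ │ │ │ │↳ ↓│   │
│ ╵ │ ╵ └─┐ └─╴ │
│   │     │↳ → B│
└───┴─────┴─────┘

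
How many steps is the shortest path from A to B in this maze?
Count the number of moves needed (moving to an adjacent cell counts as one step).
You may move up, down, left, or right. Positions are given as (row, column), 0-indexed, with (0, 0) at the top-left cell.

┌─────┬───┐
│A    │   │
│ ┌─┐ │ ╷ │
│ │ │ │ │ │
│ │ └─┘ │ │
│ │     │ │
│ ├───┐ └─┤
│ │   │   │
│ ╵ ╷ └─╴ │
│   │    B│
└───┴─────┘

Using BFS to find shortest path:
Start: (0, 0), End: (4, 4)
Path found:
(0,0) → (1,0) → (2,0) → (3,0) → (4,0) → (4,1) → (3,1) → (3,2) → (4,2) → (4,3) → (4,4)
Number of steps: 10

Solution:

┌─────┬───┐
│A    │   │
│ ┌─┐ │ ╷ │
│↓│ │ │ │ │
│ │ └─┘ │ │
│↓│     │ │
│ ├───┐ └─┤
│↓│↱ ↓│   │
│ ╵ ╷ └─╴ │
│↳ ↑│↳ → B│
└───┴─────┘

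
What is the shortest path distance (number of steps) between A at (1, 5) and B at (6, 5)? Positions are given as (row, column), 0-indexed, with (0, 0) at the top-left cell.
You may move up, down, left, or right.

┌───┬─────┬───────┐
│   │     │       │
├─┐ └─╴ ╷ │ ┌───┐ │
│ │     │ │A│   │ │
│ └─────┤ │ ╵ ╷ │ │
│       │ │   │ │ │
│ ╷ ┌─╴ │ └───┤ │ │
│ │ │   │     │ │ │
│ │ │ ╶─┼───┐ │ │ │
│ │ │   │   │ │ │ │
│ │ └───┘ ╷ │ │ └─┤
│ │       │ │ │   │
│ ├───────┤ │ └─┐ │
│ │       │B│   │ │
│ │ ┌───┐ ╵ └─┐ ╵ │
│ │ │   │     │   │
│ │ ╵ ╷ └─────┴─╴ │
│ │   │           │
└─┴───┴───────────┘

Finding path from (1, 5) to (6, 5):
Path: (1,5) → (2,5) → (2,6) → (1,6) → (1,7) → (2,7) → (3,7) → (4,7) → (5,7) → (5,8) → (6,8) → (7,8) → (8,8) → (8,7) → (8,6) → (8,5) → (8,4) → (8,3) → (7,3) → (7,2) → (8,2) → (8,1) → (7,1) → (6,1) → (6,2) → (6,3) → (6,4) → (7,4) → (7,5) → (6,5)
Distance: 29 steps

Solution:

┌───┬─────┬───────┐
│   │     │       │
├─┐ └─╴ ╷ │ ┌───┐ │
│ │     │ │A│↱ ↓│ │
│ └─────┤ │ ╵ ╷ │ │
│       │ │↳ ↑│↓│ │
│ ╷ ┌─╴ │ └───┤ │ │
│ │ │   │     │↓│ │
│ │ │ ╶─┼───┐ │ │ │
│ │ │   │   │ │↓│ │
│ │ └───┘ ╷ │ │ └─┤
│ │       │ │ │↳ ↓│
│ ├───────┤ │ └─┐ │
│ │↱ → → ↓│B│   │↓│
│ │ ┌───┐ ╵ └─┐ ╵ │
│ │↑│↓ ↰│↳ ↑  │  ↓│
│ │ ╵ ╷ └─────┴─╴ │
│ │↑ ↲│↑ ← ← ← ← ↲│
└─┴───┴───────────┘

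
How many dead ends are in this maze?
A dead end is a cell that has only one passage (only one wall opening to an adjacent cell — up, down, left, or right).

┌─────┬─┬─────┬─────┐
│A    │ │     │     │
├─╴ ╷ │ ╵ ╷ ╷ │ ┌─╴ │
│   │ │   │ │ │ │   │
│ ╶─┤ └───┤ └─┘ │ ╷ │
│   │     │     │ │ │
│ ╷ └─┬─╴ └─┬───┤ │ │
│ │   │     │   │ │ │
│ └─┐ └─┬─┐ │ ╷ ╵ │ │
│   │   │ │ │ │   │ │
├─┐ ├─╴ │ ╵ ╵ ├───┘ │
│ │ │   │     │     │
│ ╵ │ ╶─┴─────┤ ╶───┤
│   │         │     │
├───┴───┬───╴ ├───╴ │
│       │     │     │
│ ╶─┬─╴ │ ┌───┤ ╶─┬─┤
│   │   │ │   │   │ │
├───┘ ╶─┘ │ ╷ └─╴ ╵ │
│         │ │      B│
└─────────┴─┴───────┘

Checking each cell for number of passages:

Dead ends found at positions:
  (0, 0)
  (0, 3)
  (1, 6)
  (3, 3)
  (4, 4)
  (5, 0)
  (8, 1)
  (8, 9)
  (9, 0)
  (9, 5)
Total dead ends: 10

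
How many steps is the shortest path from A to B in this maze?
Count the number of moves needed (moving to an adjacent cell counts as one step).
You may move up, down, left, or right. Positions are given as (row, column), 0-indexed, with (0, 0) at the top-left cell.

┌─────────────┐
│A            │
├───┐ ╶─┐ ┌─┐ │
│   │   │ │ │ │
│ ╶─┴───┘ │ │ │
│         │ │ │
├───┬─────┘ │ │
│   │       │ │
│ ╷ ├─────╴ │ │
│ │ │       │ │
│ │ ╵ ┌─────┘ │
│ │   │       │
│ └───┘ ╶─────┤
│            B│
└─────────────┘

Using BFS to find shortest path:
Start: (0, 0), End: (6, 6)
Path found:
(0,0) → (0,1) → (0,2) → (0,3) → (0,4) → (0,5) → (0,6) → (1,6) → (2,6) → (3,6) → (4,6) → (5,6) → (5,5) → (5,4) → (5,3) → (6,3) → (6,4) → (6,5) → (6,6)
Number of steps: 18

Solution:

┌─────────────┐
│A → → → → → ↓│
├───┐ ╶─┐ ┌─┐ │
│   │   │ │ │↓│
│ ╶─┴───┘ │ │ │
│         │ │↓│
├───┬─────┘ │ │
│   │       │↓│
│ ╷ ├─────╴ │ │
│ │ │       │↓│
│ │ ╵ ┌─────┘ │
│ │   │↓ ← ← ↲│
│ └───┘ ╶─────┤
│      ↳ → → B│
└─────────────┘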